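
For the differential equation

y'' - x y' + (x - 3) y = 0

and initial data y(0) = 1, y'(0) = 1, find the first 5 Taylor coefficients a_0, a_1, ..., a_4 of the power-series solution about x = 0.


Ansatz: y(x) = sum_{n>=0} a_n x^n, so y'(x) = sum_{n>=1} n a_n x^(n-1) and y''(x) = sum_{n>=2} n(n-1) a_n x^(n-2).
Substitute into P(x) y'' + Q(x) y' + R(x) y = 0 with P(x) = 1, Q(x) = -x, R(x) = x - 3, and match powers of x.
Initial conditions: a_0 = 1, a_1 = 1.
Setting the coefficient of each power of x to zero and solving order by order (substituting the coefficients already found):
  x^0: 2 a_2 - 3 a_0 = 0  ->  2 a_2 = 3 a_0 = 3  ->  a_2 = 3/2
  x^1: 6 a_3 - 4 a_1 + a_0 = 0  ->  6 a_3 = 4 a_1 - a_0 = 3  ->  a_3 = 1/2
  x^2: 12 a_4 - 5 a_2 + a_1 = 0  ->  12 a_4 = 5 a_2 - a_1 = 13/2  ->  a_4 = 13/24
Truncated series: y(x) = 1 + x + (3/2) x^2 + (1/2) x^3 + (13/24) x^4 + O(x^5).

a_0 = 1; a_1 = 1; a_2 = 3/2; a_3 = 1/2; a_4 = 13/24


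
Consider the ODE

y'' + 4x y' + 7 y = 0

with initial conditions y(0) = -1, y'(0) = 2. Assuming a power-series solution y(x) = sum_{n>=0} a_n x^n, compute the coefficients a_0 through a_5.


Ansatz: y(x) = sum_{n>=0} a_n x^n, so y'(x) = sum_{n>=1} n a_n x^(n-1) and y''(x) = sum_{n>=2} n(n-1) a_n x^(n-2).
Substitute into P(x) y'' + Q(x) y' + R(x) y = 0 with P(x) = 1, Q(x) = 4x, R(x) = 7, and match powers of x.
Initial conditions: a_0 = -1, a_1 = 2.
Setting the coefficient of each power of x to zero and solving order by order (substituting the coefficients already found):
  x^0: 2 a_2 + 7 a_0 = 0  ->  2 a_2 = -7 a_0 = 7  ->  a_2 = 7/2
  x^1: 6 a_3 + 11 a_1 = 0  ->  6 a_3 = -11 a_1 = -22  ->  a_3 = -11/3
  x^2: 12 a_4 + 15 a_2 = 0  ->  12 a_4 = -15 a_2 = -105/2  ->  a_4 = -35/8
  x^3: 20 a_5 + 19 a_3 = 0  ->  20 a_5 = -19 a_3 = 209/3  ->  a_5 = 209/60
Truncated series: y(x) = -1 + 2 x + (7/2) x^2 - (11/3) x^3 - (35/8) x^4 + (209/60) x^5 + O(x^6).

a_0 = -1; a_1 = 2; a_2 = 7/2; a_3 = -11/3; a_4 = -35/8; a_5 = 209/60


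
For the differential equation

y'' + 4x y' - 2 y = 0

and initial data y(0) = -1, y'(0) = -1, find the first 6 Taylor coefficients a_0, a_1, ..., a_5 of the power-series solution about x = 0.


Ansatz: y(x) = sum_{n>=0} a_n x^n, so y'(x) = sum_{n>=1} n a_n x^(n-1) and y''(x) = sum_{n>=2} n(n-1) a_n x^(n-2).
Substitute into P(x) y'' + Q(x) y' + R(x) y = 0 with P(x) = 1, Q(x) = 4x, R(x) = -2, and match powers of x.
Initial conditions: a_0 = -1, a_1 = -1.
Setting the coefficient of each power of x to zero and solving order by order (substituting the coefficients already found):
  x^0: 2 a_2 - 2 a_0 = 0  ->  2 a_2 = 2 a_0 = -2  ->  a_2 = -1
  x^1: 6 a_3 + 2 a_1 = 0  ->  6 a_3 = -2 a_1 = 2  ->  a_3 = 1/3
  x^2: 12 a_4 + 6 a_2 = 0  ->  12 a_4 = -6 a_2 = 6  ->  a_4 = 1/2
  x^3: 20 a_5 + 10 a_3 = 0  ->  20 a_5 = -10 a_3 = -10/3  ->  a_5 = -1/6
Truncated series: y(x) = -1 - x - x^2 + (1/3) x^3 + (1/2) x^4 - (1/6) x^5 + O(x^6).

a_0 = -1; a_1 = -1; a_2 = -1; a_3 = 1/3; a_4 = 1/2; a_5 = -1/6


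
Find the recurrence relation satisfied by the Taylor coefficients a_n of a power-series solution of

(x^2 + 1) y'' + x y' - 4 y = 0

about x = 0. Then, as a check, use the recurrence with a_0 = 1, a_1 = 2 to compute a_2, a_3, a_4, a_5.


Substitute y = sum_n a_n x^n.
(1 + 1 x^2) y'' contributes (n+2)(n+1) a_{n+2} + n(n-1) a_n at x^n.
x y'(x) contributes n a_n at x^n.
-4 y(x) contributes -4 a_n at x^n.
Matching x^n: (n+2)(n+1) a_{n+2} + (n(n-1) + n - 4) a_n = 0.
Thus a_{n+2} = (-n(n-1) - n + 4) / ((n+1)(n+2)) * a_n.

Check with a_0 = 1, a_1 = 2 (apply the recurrence for n = 0, 1, 2, 3): a_0 = 1, a_1 = 2, a_2 = 2, a_3 = 1, a_4 = 0, a_5 = -1/4.

a_(n+2) = (-n(n-1) - n + 4) / ((n+1)(n+2)) * a_n; check: a_0 = 1, a_1 = 2, a_2 = 2, a_3 = 1, a_4 = 0, a_5 = -1/4


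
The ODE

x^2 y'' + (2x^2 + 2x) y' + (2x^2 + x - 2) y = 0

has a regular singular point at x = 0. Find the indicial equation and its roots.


Divide by x^2 to reach normal form y'' + P_1(x) y' + P_2(x) y = 0 with P_1(x) = 2 + 2/x and P_2(x) = 2 + 1/x - 2/x^2.
x = 0 is a singular point because the y'-coefficient 2 + 2/x has a pole at x = 0 and the y-coefficient 2 + 1/x - 2/x^2 has a pole at x = 0.
It is a regular singular point because x P_1(x) = p(x) = 2x + 2 and x^2 P_2(x) = q(x) = 2x^2 + x - 2 are polynomials, hence analytic at x = 0.
p(0) = 2,  q(0) = -2.
Indicial equation: r(r-1) + p(0) r + q(0) = 0, i.e. r^2 + (p(0) - 1) r + q(0) = 0, i.e. r^2 + 1 r - 2 = 0.
Discriminant: (1)^2 - 4(-2) = 9, so r = (-1 ± 3)/2.
Solving: r_1 = 1, r_2 = -2.

indicial: r^2 + 1 r - 2 = 0; roots r_1 = 1, r_2 = -2


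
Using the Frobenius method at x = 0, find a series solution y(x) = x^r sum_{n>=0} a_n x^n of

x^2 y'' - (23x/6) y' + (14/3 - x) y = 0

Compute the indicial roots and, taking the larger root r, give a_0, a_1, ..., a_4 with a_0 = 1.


Write in Frobenius form y'' + (p(x)/x) y' + (q(x)/x^2) y = 0:
  p(x) = -23/6,  q(x) = 14/3 - x.
Indicial equation: r(r-1) + (-23/6) r + (14/3) = 0 -> roots r_1 = 7/2, r_2 = 4/3.
Take r = r_1 = 7/2. Let y(x) = x^r sum_{n>=0} a_n x^n with a_0 = 1.
Substitute y = x^r sum a_n x^n and match x^{r+n}. The recurrence is
  D(n) a_n - 1 a_{n-1} = 0,  where D(n) = (r+n)(r+n-1) + (-23/6)(r+n) + (14/3).
  a_n = 1 / D(n) * a_{n-1}.
Since the indicial polynomial factors as (r - r_1)(r - r_2), D(n) = (r_1 + n - r_1)(r_1 + n - r_2) = n(n + 13/6).
Evaluating step by step (a_0 = 1):
  n = 1: D(1) = 1(1 + 13/6) = 19/6; numerator = 1(1) = 1; a_1 = (1)/(19/6) = 6/19
  n = 2: D(2) = 2(2 + 13/6) = 25/3; numerator = 1(6/19) = 6/19; a_2 = (6/19)/(25/3) = 18/475
  n = 3: D(3) = 3(3 + 13/6) = 31/2; numerator = 1(18/475) = 18/475; a_3 = (18/475)/(31/2) = 36/14725
  n = 4: D(4) = 4(4 + 13/6) = 74/3; numerator = 1(36/14725) = 36/14725; a_4 = (36/14725)/(74/3) = 54/544825

r = 7/2; a_0 = 1; a_1 = 6/19; a_2 = 18/475; a_3 = 36/14725; a_4 = 54/544825


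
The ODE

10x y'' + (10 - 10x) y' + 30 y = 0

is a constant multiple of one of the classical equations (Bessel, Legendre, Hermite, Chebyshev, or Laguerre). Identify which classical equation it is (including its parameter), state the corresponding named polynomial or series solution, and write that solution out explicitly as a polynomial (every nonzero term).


All three coefficients share the factor 10; dividing through by 10 gives  x y'' + (1 - x) y' + 3 y = 0.
This matches the Laguerre equation x y'' + (1 - x) y' + n y = 0 with n = 3; the polynomial solution is L_3(x).
With y = sum_k a_k x^k, matching x^k gives (k+1)k a_{k+1} + (k+1) a_{k+1} - k a_k + n a_k = 0, i.e. (k+1)^2 a_{k+1} = (k - n) a_k = (k - 3) a_k. The right side vanishes at k = 3, so the series terminates at degree 3.
Standard normalization L_n(0) = 1 gives a_0 = 1. Work upward with a_{k+1} = (k - 3) a_k / (k+1)^2:
  a_1 = (0 - 3)(1) / 1^2 = -3/1 = -3
  a_2 = (1 - 3)(-3) / 2^2 = 6/4 = 3/2
  a_3 = (2 - 3)(3/2) / 3^2 = (-3/2)/9 = -1/6
Hence L_3(x) = -x^3/6 + 3 x^2/2 - 3 x + 1.

L_3(x); series = -x^3/6 + 3 x^2/2 - 3 x + 1


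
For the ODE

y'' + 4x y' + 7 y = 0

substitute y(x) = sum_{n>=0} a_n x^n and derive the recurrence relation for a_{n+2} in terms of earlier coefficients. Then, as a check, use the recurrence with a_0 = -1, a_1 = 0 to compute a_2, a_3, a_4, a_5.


Substitute y = sum_n a_n x^n.
y''(x) has coefficient (n+2)(n+1) a_{n+2} at x^n;
4 x y'(x) has coefficient 4 n a_n at x^n (shift);
7 y(x) has coefficient 7 a_n at x^n.
Matching x^n: (n+2)(n+1) a_{n+2} + (4n + 7) a_n = 0.
Thus a_{n+2} = (-4n - 7) / ((n+1)(n+2)) * a_n.

Check with a_0 = -1, a_1 = 0 (apply the recurrence for n = 0, 1, 2, 3): a_0 = -1, a_1 = 0, a_2 = 7/2, a_3 = 0, a_4 = -35/8, a_5 = 0.

a_(n+2) = (-4n - 7) / ((n+1)(n+2)) * a_n; check: a_0 = -1, a_1 = 0, a_2 = 7/2, a_3 = 0, a_4 = -35/8, a_5 = 0


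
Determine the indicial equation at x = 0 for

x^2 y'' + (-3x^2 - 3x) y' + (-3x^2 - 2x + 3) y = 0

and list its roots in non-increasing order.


Divide by x^2 to reach normal form y'' + P_1(x) y' + P_2(x) y = 0 with P_1(x) = -3 - 3/x and P_2(x) = -3 - 2/x + 3/x^2.
x = 0 is a singular point because the y'-coefficient -3 - 3/x has a pole at x = 0 and the y-coefficient -3 - 2/x + 3/x^2 has a pole at x = 0.
It is a regular singular point because x P_1(x) = p(x) = -3x - 3 and x^2 P_2(x) = q(x) = -3x^2 - 2x + 3 are polynomials, hence analytic at x = 0.
p(0) = -3,  q(0) = 3.
Indicial equation: r(r-1) + p(0) r + q(0) = 0, i.e. r^2 + (p(0) - 1) r + q(0) = 0, i.e. r^2 - 4 r + 3 = 0.
Discriminant: (-4)^2 - 4(3) = 4, so r = (4 ± 2)/2.
Solving: r_1 = 3, r_2 = 1.

indicial: r^2 - 4 r + 3 = 0; roots r_1 = 3, r_2 = 1


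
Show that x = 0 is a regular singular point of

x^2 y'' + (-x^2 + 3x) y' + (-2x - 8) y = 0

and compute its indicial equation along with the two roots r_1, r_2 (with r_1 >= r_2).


Divide by x^2 to reach normal form y'' + P_1(x) y' + P_2(x) y = 0 with P_1(x) = -1 + 3/x and P_2(x) = -2/x - 8/x^2.
x = 0 is a singular point because the y'-coefficient -1 + 3/x has a pole at x = 0 and the y-coefficient -2/x - 8/x^2 has a pole at x = 0.
It is a regular singular point because x P_1(x) = p(x) = 3 - x and x^2 P_2(x) = q(x) = -2x - 8 are polynomials, hence analytic at x = 0.
p(0) = 3,  q(0) = -8.
Indicial equation: r(r-1) + p(0) r + q(0) = 0, i.e. r^2 + (p(0) - 1) r + q(0) = 0, i.e. r^2 + 2 r - 8 = 0.
Discriminant: (2)^2 - 4(-8) = 36, so r = (-2 ± 6)/2.
Solving: r_1 = 2, r_2 = -4.

indicial: r^2 + 2 r - 8 = 0; roots r_1 = 2, r_2 = -4


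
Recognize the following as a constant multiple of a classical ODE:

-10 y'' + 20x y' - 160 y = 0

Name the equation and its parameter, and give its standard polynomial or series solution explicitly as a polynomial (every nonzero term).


All three coefficients share the factor -10; dividing through by -10 gives  y'' - 2x y' + 16 y = 0.
This matches the Hermite equation y'' - 2x y' + 2n y = 0 with 2n = 16, so n = 8; the polynomial solution is H_8(x).
With y = sum_k a_k x^k, matching x^k gives (k+2)(k+1) a_{k+2} = 2(k - n) a_k = 2(k - 8) a_k. The right side vanishes at k = 8, so the series with the parity of 8 terminates at degree 8.
Standard normalization: leading coefficient of H_n is 2^n, so a_8 = 2^8 = 256. Work downward with a_k = (k+1)(k+2) a_{k+2} / (2(k - n)):
  a_6 = (7)(8)(256) / (2(6 - 8)) = 14336/(-4) = -3584
  a_4 = (5)(6)(-3584) / (2(4 - 8)) = -107520/(-8) = 13440
  a_2 = (3)(4)(13440) / (2(2 - 8)) = 161280/(-12) = -13440
  a_0 = (1)(2)(-13440) / (2(0 - 8)) = -26880/(-16) = 1680
Hence H_8(x) = 256 x^8 - 3584 x^6 + 13440 x^4 - 13440 x^2 + 1680.

H_8(x); series = 256 x^8 - 3584 x^6 + 13440 x^4 - 13440 x^2 + 1680


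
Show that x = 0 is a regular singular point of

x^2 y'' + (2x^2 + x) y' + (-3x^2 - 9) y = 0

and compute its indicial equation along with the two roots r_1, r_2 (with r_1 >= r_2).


Divide by x^2 to reach normal form y'' + P_1(x) y' + P_2(x) y = 0 with P_1(x) = 2 + 1/x and P_2(x) = -3 - 9/x^2.
x = 0 is a singular point because the y'-coefficient 2 + 1/x has a pole at x = 0 and the y-coefficient -3 - 9/x^2 has a pole at x = 0.
It is a regular singular point because x P_1(x) = p(x) = 2x + 1 and x^2 P_2(x) = q(x) = -3x^2 - 9 are polynomials, hence analytic at x = 0.
p(0) = 1,  q(0) = -9.
Indicial equation: r(r-1) + p(0) r + q(0) = 0, i.e. r^2 + (p(0) - 1) r + q(0) = 0, i.e. r^2 - 9 = 0.
Discriminant: (0)^2 - 4(-9) = 36, so r = (0 ± 6)/2.
Solving: r_1 = 3, r_2 = -3.

indicial: r^2 - 9 = 0; roots r_1 = 3, r_2 = -3


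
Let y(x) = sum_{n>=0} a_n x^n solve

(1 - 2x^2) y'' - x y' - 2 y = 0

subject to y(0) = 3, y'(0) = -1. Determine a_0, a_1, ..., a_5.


Ansatz: y(x) = sum_{n>=0} a_n x^n, so y'(x) = sum_{n>=1} n a_n x^(n-1) and y''(x) = sum_{n>=2} n(n-1) a_n x^(n-2).
Substitute into P(x) y'' + Q(x) y' + R(x) y = 0 with P(x) = 1 - 2x^2, Q(x) = -x, R(x) = -2, and match powers of x.
Initial conditions: a_0 = 3, a_1 = -1.
Setting the coefficient of each power of x to zero and solving order by order (substituting the coefficients already found):
  x^0: 2 a_2 - 2 a_0 = 0  ->  2 a_2 = 2 a_0 = 6  ->  a_2 = 3
  x^1: 6 a_3 - 3 a_1 = 0  ->  6 a_3 = 3 a_1 = -3  ->  a_3 = -1/2
  x^2: 12 a_4 - 8 a_2 = 0  ->  12 a_4 = 8 a_2 = 24  ->  a_4 = 2
  x^3: 20 a_5 - 17 a_3 = 0  ->  20 a_5 = 17 a_3 = -17/2  ->  a_5 = -17/40
Truncated series: y(x) = 3 - x + 3 x^2 - (1/2) x^3 + 2 x^4 - (17/40) x^5 + O(x^6).

a_0 = 3; a_1 = -1; a_2 = 3; a_3 = -1/2; a_4 = 2; a_5 = -17/40


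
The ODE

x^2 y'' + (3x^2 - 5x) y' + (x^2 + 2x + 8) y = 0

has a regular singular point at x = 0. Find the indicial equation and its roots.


Divide by x^2 to reach normal form y'' + P_1(x) y' + P_2(x) y = 0 with P_1(x) = 3 - 5/x and P_2(x) = 1 + 2/x + 8/x^2.
x = 0 is a singular point because the y'-coefficient 3 - 5/x has a pole at x = 0 and the y-coefficient 1 + 2/x + 8/x^2 has a pole at x = 0.
It is a regular singular point because x P_1(x) = p(x) = 3x - 5 and x^2 P_2(x) = q(x) = x^2 + 2x + 8 are polynomials, hence analytic at x = 0.
p(0) = -5,  q(0) = 8.
Indicial equation: r(r-1) + p(0) r + q(0) = 0, i.e. r^2 + (p(0) - 1) r + q(0) = 0, i.e. r^2 - 6 r + 8 = 0.
Discriminant: (-6)^2 - 4(8) = 4, so r = (6 ± 2)/2.
Solving: r_1 = 4, r_2 = 2.

indicial: r^2 - 6 r + 8 = 0; roots r_1 = 4, r_2 = 2


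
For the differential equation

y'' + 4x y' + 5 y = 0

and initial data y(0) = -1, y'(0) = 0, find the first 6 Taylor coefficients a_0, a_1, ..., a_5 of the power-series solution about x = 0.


Ansatz: y(x) = sum_{n>=0} a_n x^n, so y'(x) = sum_{n>=1} n a_n x^(n-1) and y''(x) = sum_{n>=2} n(n-1) a_n x^(n-2).
Substitute into P(x) y'' + Q(x) y' + R(x) y = 0 with P(x) = 1, Q(x) = 4x, R(x) = 5, and match powers of x.
Initial conditions: a_0 = -1, a_1 = 0.
Setting the coefficient of each power of x to zero and solving order by order (substituting the coefficients already found):
  x^0: 2 a_2 + 5 a_0 = 0  ->  2 a_2 = -5 a_0 = 5  ->  a_2 = 5/2
  x^1: 6 a_3 + 9 a_1 = 0  ->  6 a_3 = -9 a_1 = 0  ->  a_3 = 0
  x^2: 12 a_4 + 13 a_2 = 0  ->  12 a_4 = -13 a_2 = -65/2  ->  a_4 = -65/24
  x^3: 20 a_5 + 17 a_3 = 0  ->  20 a_5 = -17 a_3 = 0  ->  a_5 = 0
Truncated series: y(x) = -1 + (5/2) x^2 - (65/24) x^4 + O(x^6).

a_0 = -1; a_1 = 0; a_2 = 5/2; a_3 = 0; a_4 = -65/24; a_5 = 0


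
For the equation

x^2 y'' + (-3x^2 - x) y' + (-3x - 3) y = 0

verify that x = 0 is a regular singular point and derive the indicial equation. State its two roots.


Divide by x^2 to reach normal form y'' + P_1(x) y' + P_2(x) y = 0 with P_1(x) = -3 - 1/x and P_2(x) = -3/x - 3/x^2.
x = 0 is a singular point because the y'-coefficient -3 - 1/x has a pole at x = 0 and the y-coefficient -3/x - 3/x^2 has a pole at x = 0.
It is a regular singular point because x P_1(x) = p(x) = -3x - 1 and x^2 P_2(x) = q(x) = -3x - 3 are polynomials, hence analytic at x = 0.
p(0) = -1,  q(0) = -3.
Indicial equation: r(r-1) + p(0) r + q(0) = 0, i.e. r^2 + (p(0) - 1) r + q(0) = 0, i.e. r^2 - 2 r - 3 = 0.
Discriminant: (-2)^2 - 4(-3) = 16, so r = (2 ± 4)/2.
Solving: r_1 = 3, r_2 = -1.

indicial: r^2 - 2 r - 3 = 0; roots r_1 = 3, r_2 = -1


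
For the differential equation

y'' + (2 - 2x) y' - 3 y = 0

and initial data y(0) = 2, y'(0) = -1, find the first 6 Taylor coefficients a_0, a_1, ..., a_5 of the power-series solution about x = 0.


Ansatz: y(x) = sum_{n>=0} a_n x^n, so y'(x) = sum_{n>=1} n a_n x^(n-1) and y''(x) = sum_{n>=2} n(n-1) a_n x^(n-2).
Substitute into P(x) y'' + Q(x) y' + R(x) y = 0 with P(x) = 1, Q(x) = 2 - 2x, R(x) = -3, and match powers of x.
Initial conditions: a_0 = 2, a_1 = -1.
Setting the coefficient of each power of x to zero and solving order by order (substituting the coefficients already found):
  x^0: 2 a_2 + 2 a_1 - 3 a_0 = 0  ->  2 a_2 = -2 a_1 + 3 a_0 = 8  ->  a_2 = 4
  x^1: 6 a_3 + 4 a_2 - 5 a_1 = 0  ->  6 a_3 = -4 a_2 + 5 a_1 = -21  ->  a_3 = -7/2
  x^2: 12 a_4 + 6 a_3 - 7 a_2 = 0  ->  12 a_4 = -6 a_3 + 7 a_2 = 49  ->  a_4 = 49/12
  x^3: 20 a_5 + 8 a_4 - 9 a_3 = 0  ->  20 a_5 = -8 a_4 + 9 a_3 = -385/6  ->  a_5 = -77/24
Truncated series: y(x) = 2 - x + 4 x^2 - (7/2) x^3 + (49/12) x^4 - (77/24) x^5 + O(x^6).

a_0 = 2; a_1 = -1; a_2 = 4; a_3 = -7/2; a_4 = 49/12; a_5 = -77/24


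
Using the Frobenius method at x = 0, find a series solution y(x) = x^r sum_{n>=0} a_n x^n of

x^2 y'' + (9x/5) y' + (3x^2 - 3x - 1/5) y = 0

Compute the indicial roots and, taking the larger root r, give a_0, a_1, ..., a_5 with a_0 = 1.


Write in Frobenius form y'' + (p(x)/x) y' + (q(x)/x^2) y = 0:
  p(x) = 9/5,  q(x) = 3x^2 - 3x - 1/5.
Indicial equation: r(r-1) + (9/5) r + (-1/5) = 0 -> roots r_1 = 1/5, r_2 = -1.
Take r = r_1 = 1/5. Let y(x) = x^r sum_{n>=0} a_n x^n with a_0 = 1.
Substitute y = x^r sum a_n x^n and match x^{r+n}. The recurrence is
  D(n) a_n - 3 a_{n-1} + 3 a_{n-2} = 0,  where D(n) = (r+n)(r+n-1) + (9/5)(r+n) + (-1/5).
  a_n = [3 a_{n-1} - 3 a_{n-2}] / D(n).
Since the indicial polynomial factors as (r - r_1)(r - r_2), D(n) = (r_1 + n - r_1)(r_1 + n - r_2) = n(n + 6/5).
Evaluating step by step (a_0 = 1):
  n = 1: D(1) = 1(1 + 6/5) = 11/5; numerator = 3(1) = 3; a_1 = (3)/(11/5) = 15/11
  n = 2: D(2) = 2(2 + 6/5) = 32/5; numerator = 3(15/11) - 3(1) = 12/11; a_2 = (12/11)/(32/5) = 15/88
  n = 3: D(3) = 3(3 + 6/5) = 63/5; numerator = 3(15/88) - 3(15/11) = -315/88; a_3 = (-315/88)/(63/5) = -25/88
  n = 4: D(4) = 4(4 + 6/5) = 104/5; numerator = 3(-25/88) - 3(15/88) = -15/11; a_4 = (-15/11)/(104/5) = -75/1144
  n = 5: D(5) = 5(5 + 6/5) = 31; numerator = 3(-75/1144) - 3(-25/88) = 375/572; a_5 = (375/572)/(31) = 375/17732

r = 1/5; a_0 = 1; a_1 = 15/11; a_2 = 15/88; a_3 = -25/88; a_4 = -75/1144; a_5 = 375/17732


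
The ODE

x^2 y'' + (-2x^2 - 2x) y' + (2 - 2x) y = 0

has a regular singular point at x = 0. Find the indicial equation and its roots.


Divide by x^2 to reach normal form y'' + P_1(x) y' + P_2(x) y = 0 with P_1(x) = -2 - 2/x and P_2(x) = -2/x + 2/x^2.
x = 0 is a singular point because the y'-coefficient -2 - 2/x has a pole at x = 0 and the y-coefficient -2/x + 2/x^2 has a pole at x = 0.
It is a regular singular point because x P_1(x) = p(x) = -2x - 2 and x^2 P_2(x) = q(x) = 2 - 2x are polynomials, hence analytic at x = 0.
p(0) = -2,  q(0) = 2.
Indicial equation: r(r-1) + p(0) r + q(0) = 0, i.e. r^2 + (p(0) - 1) r + q(0) = 0, i.e. r^2 - 3 r + 2 = 0.
Discriminant: (-3)^2 - 4(2) = 1, so r = (3 ± 1)/2.
Solving: r_1 = 2, r_2 = 1.

indicial: r^2 - 3 r + 2 = 0; roots r_1 = 2, r_2 = 1


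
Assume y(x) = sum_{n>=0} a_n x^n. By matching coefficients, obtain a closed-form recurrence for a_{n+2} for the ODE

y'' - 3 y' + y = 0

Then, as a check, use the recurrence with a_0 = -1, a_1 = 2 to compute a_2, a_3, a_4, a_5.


Substitute y = sum_n a_n x^n.
y''(x) has coefficient (n+2)(n+1) a_{n+2} at x^n;
-3 y'(x) has coefficient -3 (n+1) a_{n+1} at x^n;
y(x) has coefficient 1 a_n at x^n.
Matching x^n: (n+2)(n+1) a_{n+2} - 3 (n+1) a_{n+1} + 1 a_n = 0.
Thus a_{n+2} = [3 (n+1) a_{n+1} - 1 a_n] / ((n+1)(n+2)).

Check with a_0 = -1, a_1 = 2 (apply the recurrence for n = 0, 1, 2, 3): a_0 = -1, a_1 = 2, a_2 = 7/2, a_3 = 19/6, a_4 = 25/12, a_5 = 131/120.

a_(n+2) = [3 (n+1) a_(n+1) - 1 a_n] / ((n+1)(n+2)); check: a_0 = -1, a_1 = 2, a_2 = 7/2, a_3 = 19/6, a_4 = 25/12, a_5 = 131/120


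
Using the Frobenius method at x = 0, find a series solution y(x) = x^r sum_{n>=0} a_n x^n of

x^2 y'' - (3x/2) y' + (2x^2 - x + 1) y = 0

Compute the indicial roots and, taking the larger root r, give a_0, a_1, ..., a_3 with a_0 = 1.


Write in Frobenius form y'' + (p(x)/x) y' + (q(x)/x^2) y = 0:
  p(x) = -3/2,  q(x) = 2x^2 - x + 1.
Indicial equation: r(r-1) + (-3/2) r + (1) = 0 -> roots r_1 = 2, r_2 = 1/2.
Take r = r_1 = 2. Let y(x) = x^r sum_{n>=0} a_n x^n with a_0 = 1.
Substitute y = x^r sum a_n x^n and match x^{r+n}. The recurrence is
  D(n) a_n - 1 a_{n-1} + 2 a_{n-2} = 0,  where D(n) = (r+n)(r+n-1) + (-3/2)(r+n) + (1).
  a_n = [1 a_{n-1} - 2 a_{n-2}] / D(n).
Since the indicial polynomial factors as (r - r_1)(r - r_2), D(n) = (r_1 + n - r_1)(r_1 + n - r_2) = n(n + 3/2).
Evaluating step by step (a_0 = 1):
  n = 1: D(1) = 1(1 + 3/2) = 5/2; numerator = 1(1) = 1; a_1 = (1)/(5/2) = 2/5
  n = 2: D(2) = 2(2 + 3/2) = 7; numerator = 1(2/5) - 2(1) = -8/5; a_2 = (-8/5)/(7) = -8/35
  n = 3: D(3) = 3(3 + 3/2) = 27/2; numerator = 1(-8/35) - 2(2/5) = -36/35; a_3 = (-36/35)/(27/2) = -8/105

r = 2; a_0 = 1; a_1 = 2/5; a_2 = -8/35; a_3 = -8/105


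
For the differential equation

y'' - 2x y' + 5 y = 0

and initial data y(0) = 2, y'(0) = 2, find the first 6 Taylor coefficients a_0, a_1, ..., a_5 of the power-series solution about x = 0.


Ansatz: y(x) = sum_{n>=0} a_n x^n, so y'(x) = sum_{n>=1} n a_n x^(n-1) and y''(x) = sum_{n>=2} n(n-1) a_n x^(n-2).
Substitute into P(x) y'' + Q(x) y' + R(x) y = 0 with P(x) = 1, Q(x) = -2x, R(x) = 5, and match powers of x.
Initial conditions: a_0 = 2, a_1 = 2.
Setting the coefficient of each power of x to zero and solving order by order (substituting the coefficients already found):
  x^0: 2 a_2 + 5 a_0 = 0  ->  2 a_2 = -5 a_0 = -10  ->  a_2 = -5
  x^1: 6 a_3 + 3 a_1 = 0  ->  6 a_3 = -3 a_1 = -6  ->  a_3 = -1
  x^2: 12 a_4 + a_2 = 0  ->  12 a_4 = -a_2 = 5  ->  a_4 = 5/12
  x^3: 20 a_5 - a_3 = 0  ->  20 a_5 = a_3 = -1  ->  a_5 = -1/20
Truncated series: y(x) = 2 + 2 x - 5 x^2 - x^3 + (5/12) x^4 - (1/20) x^5 + O(x^6).

a_0 = 2; a_1 = 2; a_2 = -5; a_3 = -1; a_4 = 5/12; a_5 = -1/20


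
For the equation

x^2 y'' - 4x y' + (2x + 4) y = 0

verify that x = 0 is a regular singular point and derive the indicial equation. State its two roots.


Divide by x^2 to reach normal form y'' + P_1(x) y' + P_2(x) y = 0 with P_1(x) = -4/x and P_2(x) = 2/x + 4/x^2.
x = 0 is a singular point because the y'-coefficient -4/x has a pole at x = 0 and the y-coefficient 2/x + 4/x^2 has a pole at x = 0.
It is a regular singular point because x P_1(x) = p(x) = -4 and x^2 P_2(x) = q(x) = 2x + 4 are polynomials, hence analytic at x = 0.
p(0) = -4,  q(0) = 4.
Indicial equation: r(r-1) + p(0) r + q(0) = 0, i.e. r^2 + (p(0) - 1) r + q(0) = 0, i.e. r^2 - 5 r + 4 = 0.
Discriminant: (-5)^2 - 4(4) = 9, so r = (5 ± 3)/2.
Solving: r_1 = 4, r_2 = 1.

indicial: r^2 - 5 r + 4 = 0; roots r_1 = 4, r_2 = 1


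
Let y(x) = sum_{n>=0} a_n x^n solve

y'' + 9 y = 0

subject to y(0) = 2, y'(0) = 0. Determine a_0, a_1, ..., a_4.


Ansatz: y(x) = sum_{n>=0} a_n x^n, so y'(x) = sum_{n>=1} n a_n x^(n-1) and y''(x) = sum_{n>=2} n(n-1) a_n x^(n-2).
Substitute into P(x) y'' + Q(x) y' + R(x) y = 0 with P(x) = 1, Q(x) = 0, R(x) = 9, and match powers of x.
Initial conditions: a_0 = 2, a_1 = 0.
Setting the coefficient of each power of x to zero and solving order by order (substituting the coefficients already found):
  x^0: 2 a_2 + 9 a_0 = 0  ->  2 a_2 = -9 a_0 = -18  ->  a_2 = -9
  x^1: 6 a_3 + 9 a_1 = 0  ->  6 a_3 = -9 a_1 = 0  ->  a_3 = 0
  x^2: 12 a_4 + 9 a_2 = 0  ->  12 a_4 = -9 a_2 = 81  ->  a_4 = 27/4
Truncated series: y(x) = 2 - 9 x^2 + (27/4) x^4 + O(x^5).

a_0 = 2; a_1 = 0; a_2 = -9; a_3 = 0; a_4 = 27/4


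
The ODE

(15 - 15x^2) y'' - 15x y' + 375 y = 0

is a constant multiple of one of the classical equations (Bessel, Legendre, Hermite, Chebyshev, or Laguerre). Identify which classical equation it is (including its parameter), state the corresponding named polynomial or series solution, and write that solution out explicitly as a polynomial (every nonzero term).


All three coefficients share the factor 15; dividing through by 15 gives  (1 - x^2) y'' - x y' + 25 y = 0.
This matches the Chebyshev equation (1 - x^2) y'' - x y' + n^2 y = 0 (note the -x y' term, not -2x y') with n^2 = 25, so n = 5; the polynomial solution is T_5(x).
With y = sum_k a_k x^k, matching x^k gives (k+2)(k+1) a_{k+2} = (k^2 - n^2) a_k = (k - 5)(k + 5) a_k. The right side vanishes at k = 5, so the series with the parity of 5 terminates at degree 5.
Standard normalization: leading coefficient of T_n is 2^(n-1), so a_5 = 2^4 = 16. Work downward with a_k = (k+1)(k+2) a_{k+2} / ((k - 5)(k + 5)):
  a_3 = (4)(5)(16) / ((3 - 5)(3 + 5)) = 320/(-16) = -20
  a_1 = (2)(3)(-20) / ((1 - 5)(1 + 5)) = -120/(-24) = 5
Hence T_5(x) = 16 x^5 - 20 x^3 + 5 x.

T_5(x); series = 16 x^5 - 20 x^3 + 5 x


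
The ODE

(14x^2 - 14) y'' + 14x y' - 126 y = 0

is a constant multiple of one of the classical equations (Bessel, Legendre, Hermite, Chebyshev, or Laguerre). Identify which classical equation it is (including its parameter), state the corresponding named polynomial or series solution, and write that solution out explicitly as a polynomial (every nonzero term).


All three coefficients share the factor -14; dividing through by -14 gives  (1 - x^2) y'' - x y' + 9 y = 0.
This matches the Chebyshev equation (1 - x^2) y'' - x y' + n^2 y = 0 (note the -x y' term, not -2x y') with n^2 = 9, so n = 3; the polynomial solution is T_3(x).
With y = sum_k a_k x^k, matching x^k gives (k+2)(k+1) a_{k+2} = (k^2 - n^2) a_k = (k - 3)(k + 3) a_k. The right side vanishes at k = 3, so the series with the parity of 3 terminates at degree 3.
Standard normalization: leading coefficient of T_n is 2^(n-1), so a_3 = 2^2 = 4. Work downward with a_k = (k+1)(k+2) a_{k+2} / ((k - 3)(k + 3)):
  a_1 = (2)(3)(4) / ((1 - 3)(1 + 3)) = 24/(-8) = -3
Hence T_3(x) = 4 x^3 - 3 x.

T_3(x); series = 4 x^3 - 3 x


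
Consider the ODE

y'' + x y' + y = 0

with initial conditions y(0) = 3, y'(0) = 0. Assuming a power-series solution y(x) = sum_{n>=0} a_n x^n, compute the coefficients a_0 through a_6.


Ansatz: y(x) = sum_{n>=0} a_n x^n, so y'(x) = sum_{n>=1} n a_n x^(n-1) and y''(x) = sum_{n>=2} n(n-1) a_n x^(n-2).
Substitute into P(x) y'' + Q(x) y' + R(x) y = 0 with P(x) = 1, Q(x) = x, R(x) = 1, and match powers of x.
Initial conditions: a_0 = 3, a_1 = 0.
Setting the coefficient of each power of x to zero and solving order by order (substituting the coefficients already found):
  x^0: 2 a_2 + a_0 = 0  ->  2 a_2 = -a_0 = -3  ->  a_2 = -3/2
  x^1: 6 a_3 + 2 a_1 = 0  ->  6 a_3 = -2 a_1 = 0  ->  a_3 = 0
  x^2: 12 a_4 + 3 a_2 = 0  ->  12 a_4 = -3 a_2 = 9/2  ->  a_4 = 3/8
  x^3: 20 a_5 + 4 a_3 = 0  ->  20 a_5 = -4 a_3 = 0  ->  a_5 = 0
  x^4: 30 a_6 + 5 a_4 = 0  ->  30 a_6 = -5 a_4 = -15/8  ->  a_6 = -1/16
Truncated series: y(x) = 3 - (3/2) x^2 + (3/8) x^4 - (1/16) x^6 + O(x^7).

a_0 = 3; a_1 = 0; a_2 = -3/2; a_3 = 0; a_4 = 3/8; a_5 = 0; a_6 = -1/16


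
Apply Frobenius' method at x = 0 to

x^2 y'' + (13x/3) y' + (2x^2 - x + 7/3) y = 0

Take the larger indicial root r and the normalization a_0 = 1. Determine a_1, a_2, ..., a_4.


Write in Frobenius form y'' + (p(x)/x) y' + (q(x)/x^2) y = 0:
  p(x) = 13/3,  q(x) = 2x^2 - x + 7/3.
Indicial equation: r(r-1) + (13/3) r + (7/3) = 0 -> roots r_1 = -1, r_2 = -7/3.
Take r = r_1 = -1. Let y(x) = x^r sum_{n>=0} a_n x^n with a_0 = 1.
Substitute y = x^r sum a_n x^n and match x^{r+n}. The recurrence is
  D(n) a_n - 1 a_{n-1} + 2 a_{n-2} = 0,  where D(n) = (r+n)(r+n-1) + (13/3)(r+n) + (7/3).
  a_n = [1 a_{n-1} - 2 a_{n-2}] / D(n).
Since the indicial polynomial factors as (r - r_1)(r - r_2), D(n) = (r_1 + n - r_1)(r_1 + n - r_2) = n(n + 4/3).
Evaluating step by step (a_0 = 1):
  n = 1: D(1) = 1(1 + 4/3) = 7/3; numerator = 1(1) = 1; a_1 = (1)/(7/3) = 3/7
  n = 2: D(2) = 2(2 + 4/3) = 20/3; numerator = 1(3/7) - 2(1) = -11/7; a_2 = (-11/7)/(20/3) = -33/140
  n = 3: D(3) = 3(3 + 4/3) = 13; numerator = 1(-33/140) - 2(3/7) = -153/140; a_3 = (-153/140)/(13) = -153/1820
  n = 4: D(4) = 4(4 + 4/3) = 64/3; numerator = 1(-153/1820) - 2(-33/140) = 141/364; a_4 = (141/364)/(64/3) = 423/23296

r = -1; a_0 = 1; a_1 = 3/7; a_2 = -33/140; a_3 = -153/1820; a_4 = 423/23296


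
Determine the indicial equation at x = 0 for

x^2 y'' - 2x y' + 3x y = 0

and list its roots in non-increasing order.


Divide by x^2 to reach normal form y'' + P_1(x) y' + P_2(x) y = 0 with P_1(x) = -2/x and P_2(x) = 3/x.
x = 0 is a singular point because the y'-coefficient -2/x has a pole at x = 0 and the y-coefficient 3/x has a pole at x = 0.
It is a regular singular point because x P_1(x) = p(x) = -2 and x^2 P_2(x) = q(x) = 3x are polynomials, hence analytic at x = 0.
p(0) = -2,  q(0) = 0.
Indicial equation: r(r-1) + p(0) r + q(0) = 0, i.e. r^2 + (p(0) - 1) r + q(0) = 0, i.e. r^2 - 3 r = 0.
Discriminant: (-3)^2 - 4(0) = 9, so r = (3 ± 3)/2.
Solving: r_1 = 3, r_2 = 0.

indicial: r^2 - 3 r = 0; roots r_1 = 3, r_2 = 0


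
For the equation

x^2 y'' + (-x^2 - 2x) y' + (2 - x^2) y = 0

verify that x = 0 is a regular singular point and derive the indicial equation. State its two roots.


Divide by x^2 to reach normal form y'' + P_1(x) y' + P_2(x) y = 0 with P_1(x) = -1 - 2/x and P_2(x) = -1 + 2/x^2.
x = 0 is a singular point because the y'-coefficient -1 - 2/x has a pole at x = 0 and the y-coefficient -1 + 2/x^2 has a pole at x = 0.
It is a regular singular point because x P_1(x) = p(x) = -x - 2 and x^2 P_2(x) = q(x) = 2 - x^2 are polynomials, hence analytic at x = 0.
p(0) = -2,  q(0) = 2.
Indicial equation: r(r-1) + p(0) r + q(0) = 0, i.e. r^2 + (p(0) - 1) r + q(0) = 0, i.e. r^2 - 3 r + 2 = 0.
Discriminant: (-3)^2 - 4(2) = 1, so r = (3 ± 1)/2.
Solving: r_1 = 2, r_2 = 1.

indicial: r^2 - 3 r + 2 = 0; roots r_1 = 2, r_2 = 1


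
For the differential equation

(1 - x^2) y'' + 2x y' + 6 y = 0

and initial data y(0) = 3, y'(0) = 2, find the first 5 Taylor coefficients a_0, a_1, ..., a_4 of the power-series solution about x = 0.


Ansatz: y(x) = sum_{n>=0} a_n x^n, so y'(x) = sum_{n>=1} n a_n x^(n-1) and y''(x) = sum_{n>=2} n(n-1) a_n x^(n-2).
Substitute into P(x) y'' + Q(x) y' + R(x) y = 0 with P(x) = 1 - x^2, Q(x) = 2x, R(x) = 6, and match powers of x.
Initial conditions: a_0 = 3, a_1 = 2.
Setting the coefficient of each power of x to zero and solving order by order (substituting the coefficients already found):
  x^0: 2 a_2 + 6 a_0 = 0  ->  2 a_2 = -6 a_0 = -18  ->  a_2 = -9
  x^1: 6 a_3 + 8 a_1 = 0  ->  6 a_3 = -8 a_1 = -16  ->  a_3 = -8/3
  x^2: 12 a_4 + 8 a_2 = 0  ->  12 a_4 = -8 a_2 = 72  ->  a_4 = 6
Truncated series: y(x) = 3 + 2 x - 9 x^2 - (8/3) x^3 + 6 x^4 + O(x^5).

a_0 = 3; a_1 = 2; a_2 = -9; a_3 = -8/3; a_4 = 6


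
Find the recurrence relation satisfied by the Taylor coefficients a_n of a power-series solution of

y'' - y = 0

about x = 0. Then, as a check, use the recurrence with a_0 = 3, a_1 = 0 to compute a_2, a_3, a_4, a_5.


Substitute y = sum_n a_n x^n into y'' + (const) y = 0.
y''(x) = sum_{n>=0} (n+2)(n+1) a_{n+2} x^n.
The ODE becomes sum_n [(n+2)(n+1) a_{n+2} - 1 a_n] x^n = 0.
Setting each coefficient to zero gives the recurrence:
  (n+2)(n+1) a_{n+2} - 1 a_n = 0,
  a_{n+2} = 1 / ((n+1)(n+2)) a_n.

Check with a_0 = 3, a_1 = 0 (apply the recurrence for n = 0, 1, 2, 3): a_0 = 3, a_1 = 0, a_2 = 3/2, a_3 = 0, a_4 = 1/8, a_5 = 0.

a_{n+2} = 1/((n+1)(n+2)) * a_n; check: a_0 = 3, a_1 = 0, a_2 = 3/2, a_3 = 0, a_4 = 1/8, a_5 = 0


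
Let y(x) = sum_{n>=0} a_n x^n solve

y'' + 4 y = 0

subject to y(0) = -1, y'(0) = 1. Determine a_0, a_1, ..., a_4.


Ansatz: y(x) = sum_{n>=0} a_n x^n, so y'(x) = sum_{n>=1} n a_n x^(n-1) and y''(x) = sum_{n>=2} n(n-1) a_n x^(n-2).
Substitute into P(x) y'' + Q(x) y' + R(x) y = 0 with P(x) = 1, Q(x) = 0, R(x) = 4, and match powers of x.
Initial conditions: a_0 = -1, a_1 = 1.
Setting the coefficient of each power of x to zero and solving order by order (substituting the coefficients already found):
  x^0: 2 a_2 + 4 a_0 = 0  ->  2 a_2 = -4 a_0 = 4  ->  a_2 = 2
  x^1: 6 a_3 + 4 a_1 = 0  ->  6 a_3 = -4 a_1 = -4  ->  a_3 = -2/3
  x^2: 12 a_4 + 4 a_2 = 0  ->  12 a_4 = -4 a_2 = -8  ->  a_4 = -2/3
Truncated series: y(x) = -1 + x + 2 x^2 - (2/3) x^3 - (2/3) x^4 + O(x^5).

a_0 = -1; a_1 = 1; a_2 = 2; a_3 = -2/3; a_4 = -2/3


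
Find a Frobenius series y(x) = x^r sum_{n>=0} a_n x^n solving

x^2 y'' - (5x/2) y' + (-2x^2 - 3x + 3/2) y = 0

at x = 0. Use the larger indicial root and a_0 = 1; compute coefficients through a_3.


Write in Frobenius form y'' + (p(x)/x) y' + (q(x)/x^2) y = 0:
  p(x) = -5/2,  q(x) = -2x^2 - 3x + 3/2.
Indicial equation: r(r-1) + (-5/2) r + (3/2) = 0 -> roots r_1 = 3, r_2 = 1/2.
Take r = r_1 = 3. Let y(x) = x^r sum_{n>=0} a_n x^n with a_0 = 1.
Substitute y = x^r sum a_n x^n and match x^{r+n}. The recurrence is
  D(n) a_n - 3 a_{n-1} - 2 a_{n-2} = 0,  where D(n) = (r+n)(r+n-1) + (-5/2)(r+n) + (3/2).
  a_n = [3 a_{n-1} + 2 a_{n-2}] / D(n).
Since the indicial polynomial factors as (r - r_1)(r - r_2), D(n) = (r_1 + n - r_1)(r_1 + n - r_2) = n(n + 5/2).
Evaluating step by step (a_0 = 1):
  n = 1: D(1) = 1(1 + 5/2) = 7/2; numerator = 3(1) = 3; a_1 = (3)/(7/2) = 6/7
  n = 2: D(2) = 2(2 + 5/2) = 9; numerator = 3(6/7) + 2(1) = 32/7; a_2 = (32/7)/(9) = 32/63
  n = 3: D(3) = 3(3 + 5/2) = 33/2; numerator = 3(32/63) + 2(6/7) = 68/21; a_3 = (68/21)/(33/2) = 136/693

r = 3; a_0 = 1; a_1 = 6/7; a_2 = 32/63; a_3 = 136/693


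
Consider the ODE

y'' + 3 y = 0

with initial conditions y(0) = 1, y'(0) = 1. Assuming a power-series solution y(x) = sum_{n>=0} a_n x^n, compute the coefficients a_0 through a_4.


Ansatz: y(x) = sum_{n>=0} a_n x^n, so y'(x) = sum_{n>=1} n a_n x^(n-1) and y''(x) = sum_{n>=2} n(n-1) a_n x^(n-2).
Substitute into P(x) y'' + Q(x) y' + R(x) y = 0 with P(x) = 1, Q(x) = 0, R(x) = 3, and match powers of x.
Initial conditions: a_0 = 1, a_1 = 1.
Setting the coefficient of each power of x to zero and solving order by order (substituting the coefficients already found):
  x^0: 2 a_2 + 3 a_0 = 0  ->  2 a_2 = -3 a_0 = -3  ->  a_2 = -3/2
  x^1: 6 a_3 + 3 a_1 = 0  ->  6 a_3 = -3 a_1 = -3  ->  a_3 = -1/2
  x^2: 12 a_4 + 3 a_2 = 0  ->  12 a_4 = -3 a_2 = 9/2  ->  a_4 = 3/8
Truncated series: y(x) = 1 + x - (3/2) x^2 - (1/2) x^3 + (3/8) x^4 + O(x^5).

a_0 = 1; a_1 = 1; a_2 = -3/2; a_3 = -1/2; a_4 = 3/8


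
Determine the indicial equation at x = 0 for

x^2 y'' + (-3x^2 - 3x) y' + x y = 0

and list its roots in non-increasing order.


Divide by x^2 to reach normal form y'' + P_1(x) y' + P_2(x) y = 0 with P_1(x) = -3 - 3/x and P_2(x) = 1/x.
x = 0 is a singular point because the y'-coefficient -3 - 3/x has a pole at x = 0 and the y-coefficient 1/x has a pole at x = 0.
It is a regular singular point because x P_1(x) = p(x) = -3x - 3 and x^2 P_2(x) = q(x) = x are polynomials, hence analytic at x = 0.
p(0) = -3,  q(0) = 0.
Indicial equation: r(r-1) + p(0) r + q(0) = 0, i.e. r^2 + (p(0) - 1) r + q(0) = 0, i.e. r^2 - 4 r = 0.
Discriminant: (-4)^2 - 4(0) = 16, so r = (4 ± 4)/2.
Solving: r_1 = 4, r_2 = 0.

indicial: r^2 - 4 r = 0; roots r_1 = 4, r_2 = 0


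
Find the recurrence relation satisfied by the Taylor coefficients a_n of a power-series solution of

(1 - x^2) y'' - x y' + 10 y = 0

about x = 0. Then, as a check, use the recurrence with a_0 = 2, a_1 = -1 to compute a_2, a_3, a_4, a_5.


Substitute y = sum_n a_n x^n.
(1 - 1 x^2) y'' contributes (n+2)(n+1) a_{n+2} - n(n-1) a_n at x^n.
-x y'(x) contributes -n a_n at x^n.
10 y(x) contributes 10 a_n at x^n.
Matching x^n: (n+2)(n+1) a_{n+2} + (-n(n-1) - n + 10) a_n = 0.
Thus a_{n+2} = (n(n-1) + n - 10) / ((n+1)(n+2)) * a_n.

Check with a_0 = 2, a_1 = -1 (apply the recurrence for n = 0, 1, 2, 3): a_0 = 2, a_1 = -1, a_2 = -10, a_3 = 3/2, a_4 = 5, a_5 = -3/40.

a_(n+2) = (n(n-1) + n - 10) / ((n+1)(n+2)) * a_n; check: a_0 = 2, a_1 = -1, a_2 = -10, a_3 = 3/2, a_4 = 5, a_5 = -3/40


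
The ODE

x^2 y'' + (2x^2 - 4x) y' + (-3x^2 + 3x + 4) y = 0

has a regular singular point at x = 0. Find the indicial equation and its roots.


Divide by x^2 to reach normal form y'' + P_1(x) y' + P_2(x) y = 0 with P_1(x) = 2 - 4/x and P_2(x) = -3 + 3/x + 4/x^2.
x = 0 is a singular point because the y'-coefficient 2 - 4/x has a pole at x = 0 and the y-coefficient -3 + 3/x + 4/x^2 has a pole at x = 0.
It is a regular singular point because x P_1(x) = p(x) = 2x - 4 and x^2 P_2(x) = q(x) = -3x^2 + 3x + 4 are polynomials, hence analytic at x = 0.
p(0) = -4,  q(0) = 4.
Indicial equation: r(r-1) + p(0) r + q(0) = 0, i.e. r^2 + (p(0) - 1) r + q(0) = 0, i.e. r^2 - 5 r + 4 = 0.
Discriminant: (-5)^2 - 4(4) = 9, so r = (5 ± 3)/2.
Solving: r_1 = 4, r_2 = 1.

indicial: r^2 - 5 r + 4 = 0; roots r_1 = 4, r_2 = 1


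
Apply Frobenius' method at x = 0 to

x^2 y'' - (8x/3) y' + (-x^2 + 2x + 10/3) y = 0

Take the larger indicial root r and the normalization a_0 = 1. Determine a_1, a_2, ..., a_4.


Write in Frobenius form y'' + (p(x)/x) y' + (q(x)/x^2) y = 0:
  p(x) = -8/3,  q(x) = -x^2 + 2x + 10/3.
Indicial equation: r(r-1) + (-8/3) r + (10/3) = 0 -> roots r_1 = 2, r_2 = 5/3.
Take r = r_1 = 2. Let y(x) = x^r sum_{n>=0} a_n x^n with a_0 = 1.
Substitute y = x^r sum a_n x^n and match x^{r+n}. The recurrence is
  D(n) a_n + 2 a_{n-1} - 1 a_{n-2} = 0,  where D(n) = (r+n)(r+n-1) + (-8/3)(r+n) + (10/3).
  a_n = [-2 a_{n-1} + 1 a_{n-2}] / D(n).
Since the indicial polynomial factors as (r - r_1)(r - r_2), D(n) = (r_1 + n - r_1)(r_1 + n - r_2) = n(n + 1/3).
Evaluating step by step (a_0 = 1):
  n = 1: D(1) = 1(1 + 1/3) = 4/3; numerator = -2(1) = -2; a_1 = (-2)/(4/3) = -3/2
  n = 2: D(2) = 2(2 + 1/3) = 14/3; numerator = -2(-3/2) + 1(1) = 4; a_2 = (4)/(14/3) = 6/7
  n = 3: D(3) = 3(3 + 1/3) = 10; numerator = -2(6/7) + 1(-3/2) = -45/14; a_3 = (-45/14)/(10) = -9/28
  n = 4: D(4) = 4(4 + 1/3) = 52/3; numerator = -2(-9/28) + 1(6/7) = 3/2; a_4 = (3/2)/(52/3) = 9/104

r = 2; a_0 = 1; a_1 = -3/2; a_2 = 6/7; a_3 = -9/28; a_4 = 9/104


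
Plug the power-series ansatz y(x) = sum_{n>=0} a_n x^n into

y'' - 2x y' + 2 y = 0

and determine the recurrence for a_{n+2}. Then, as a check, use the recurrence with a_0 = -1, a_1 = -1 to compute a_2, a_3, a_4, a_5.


Substitute y = sum_n a_n x^n.
y''(x) has coefficient (n+2)(n+1) a_{n+2} at x^n;
-2 x y'(x) has coefficient -2 n a_n at x^n (shift);
2 y(x) has coefficient 2 a_n at x^n.
Matching x^n: (n+2)(n+1) a_{n+2} + (-2n + 2) a_n = 0.
Thus a_{n+2} = (2n - 2) / ((n+1)(n+2)) * a_n.

Check with a_0 = -1, a_1 = -1 (apply the recurrence for n = 0, 1, 2, 3): a_0 = -1, a_1 = -1, a_2 = 1, a_3 = 0, a_4 = 1/6, a_5 = 0.

a_(n+2) = (2n - 2) / ((n+1)(n+2)) * a_n; check: a_0 = -1, a_1 = -1, a_2 = 1, a_3 = 0, a_4 = 1/6, a_5 = 0


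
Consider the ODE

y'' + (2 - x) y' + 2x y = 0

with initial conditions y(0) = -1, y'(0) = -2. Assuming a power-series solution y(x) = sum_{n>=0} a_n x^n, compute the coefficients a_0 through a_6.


Ansatz: y(x) = sum_{n>=0} a_n x^n, so y'(x) = sum_{n>=1} n a_n x^(n-1) and y''(x) = sum_{n>=2} n(n-1) a_n x^(n-2).
Substitute into P(x) y'' + Q(x) y' + R(x) y = 0 with P(x) = 1, Q(x) = 2 - x, R(x) = 2x, and match powers of x.
Initial conditions: a_0 = -1, a_1 = -2.
Setting the coefficient of each power of x to zero and solving order by order (substituting the coefficients already found):
  x^0: 2 a_2 + 2 a_1 = 0  ->  2 a_2 = -2 a_1 = 4  ->  a_2 = 2
  x^1: 6 a_3 + 4 a_2 - a_1 + 2 a_0 = 0  ->  6 a_3 = -4 a_2 + a_1 - 2 a_0 = -8  ->  a_3 = -4/3
  x^2: 12 a_4 + 6 a_3 - 2 a_2 + 2 a_1 = 0  ->  12 a_4 = -6 a_3 + 2 a_2 - 2 a_1 = 16  ->  a_4 = 4/3
  x^3: 20 a_5 + 8 a_4 - 3 a_3 + 2 a_2 = 0  ->  20 a_5 = -8 a_4 + 3 a_3 - 2 a_2 = -56/3  ->  a_5 = -14/15
  x^4: 30 a_6 + 10 a_5 - 4 a_4 + 2 a_3 = 0  ->  30 a_6 = -10 a_5 + 4 a_4 - 2 a_3 = 52/3  ->  a_6 = 26/45
Truncated series: y(x) = -1 - 2 x + 2 x^2 - (4/3) x^3 + (4/3) x^4 - (14/15) x^5 + (26/45) x^6 + O(x^7).

a_0 = -1; a_1 = -2; a_2 = 2; a_3 = -4/3; a_4 = 4/3; a_5 = -14/15; a_6 = 26/45


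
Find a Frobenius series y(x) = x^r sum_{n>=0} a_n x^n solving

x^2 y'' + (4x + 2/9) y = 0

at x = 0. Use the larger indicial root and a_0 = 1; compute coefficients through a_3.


Write in Frobenius form y'' + (p(x)/x) y' + (q(x)/x^2) y = 0:
  p(x) = 0,  q(x) = 4x + 2/9.
Indicial equation: r(r-1) + (0) r + (2/9) = 0 -> roots r_1 = 2/3, r_2 = 1/3.
Take r = r_1 = 2/3. Let y(x) = x^r sum_{n>=0} a_n x^n with a_0 = 1.
Substitute y = x^r sum a_n x^n and match x^{r+n}. The recurrence is
  D(n) a_n + 4 a_{n-1} = 0,  where D(n) = (r+n)(r+n-1) + (0)(r+n) + (2/9).
  a_n = -4 / D(n) * a_{n-1}.
Since the indicial polynomial factors as (r - r_1)(r - r_2), D(n) = (r_1 + n - r_1)(r_1 + n - r_2) = n(n + 1/3).
Evaluating step by step (a_0 = 1):
  n = 1: D(1) = 1(1 + 1/3) = 4/3; numerator = -4(1) = -4; a_1 = (-4)/(4/3) = -3
  n = 2: D(2) = 2(2 + 1/3) = 14/3; numerator = -4(-3) = 12; a_2 = (12)/(14/3) = 18/7
  n = 3: D(3) = 3(3 + 1/3) = 10; numerator = -4(18/7) = -72/7; a_3 = (-72/7)/(10) = -36/35

r = 2/3; a_0 = 1; a_1 = -3; a_2 = 18/7; a_3 = -36/35


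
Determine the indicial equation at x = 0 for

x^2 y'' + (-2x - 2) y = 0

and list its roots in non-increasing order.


Divide by x^2 to reach normal form y'' + P_1(x) y' + P_2(x) y = 0 with P_1(x) = 0 and P_2(x) = -2/x - 2/x^2.
x = 0 is a singular point because the y-coefficient -2/x - 2/x^2 has a pole at x = 0.
It is a regular singular point because x P_1(x) = p(x) = 0 and x^2 P_2(x) = q(x) = -2x - 2 are polynomials, hence analytic at x = 0.
p(0) = 0,  q(0) = -2.
Indicial equation: r(r-1) + p(0) r + q(0) = 0, i.e. r^2 + (p(0) - 1) r + q(0) = 0, i.e. r^2 - 1 r - 2 = 0.
Discriminant: (-1)^2 - 4(-2) = 9, so r = (1 ± 3)/2.
Solving: r_1 = 2, r_2 = -1.

indicial: r^2 - 1 r - 2 = 0; roots r_1 = 2, r_2 = -1
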